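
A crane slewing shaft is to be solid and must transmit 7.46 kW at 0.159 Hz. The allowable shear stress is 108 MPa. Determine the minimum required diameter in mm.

ω = 2π·0.159 = 0.9990 rad/s, so T = P/ω = 7.46×10³ / 0.9990 = 7467 N·m.
For a solid shaft τ_max = 16T/(πd³), so d = (16T/(π τ_allow))^(1/3) = (16·7467/(π·1.08×10^8))^(1/3) = 0.07062 m.

70.6 mm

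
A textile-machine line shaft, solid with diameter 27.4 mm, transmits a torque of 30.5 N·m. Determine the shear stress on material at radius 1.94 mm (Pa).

1.07e6 Pa

J = πd⁴/32 = π(0.0274)⁴/32 = 5.534×10^-8 m⁴.
Shear stress varies linearly with radius: τ = T·r/J = 30.50 × 0.00194 / 5.534×10^-8 = 1.069×10^6 Pa.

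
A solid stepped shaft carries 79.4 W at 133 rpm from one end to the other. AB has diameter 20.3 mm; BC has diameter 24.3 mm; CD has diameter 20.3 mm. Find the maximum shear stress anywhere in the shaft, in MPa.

3.47 MPa

ω = 2π·133/60 = 13.93 rad/s, so T = P/ω = 79.4 / 13.93 = 5.701 N·m.
Under the same torque, τ_max = 16T/(πd³) is largest where d is smallest — segment AB (d = 20.3 mm).
τ_max = 16·5.701/(π·(0.0203)³) = 3.471×10^6 Pa.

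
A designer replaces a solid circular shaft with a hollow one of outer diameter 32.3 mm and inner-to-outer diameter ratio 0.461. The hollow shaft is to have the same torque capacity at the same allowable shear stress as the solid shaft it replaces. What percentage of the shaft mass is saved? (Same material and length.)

18.8 %

Equal τ_max and T ⇒ the solid shaft needs d_s³ = d_o³(1−k⁴), so d_s = 32.3·(1−0.461⁴)^(1/3) = 31.81 mm.
Area ratio A_h/A_s = d_o²(1−k²)/d_s² = (1−k²)/(1−k⁴)^(2/3) = 0.8121.
Mass saving = 1 − 0.8121 = 18.8 %.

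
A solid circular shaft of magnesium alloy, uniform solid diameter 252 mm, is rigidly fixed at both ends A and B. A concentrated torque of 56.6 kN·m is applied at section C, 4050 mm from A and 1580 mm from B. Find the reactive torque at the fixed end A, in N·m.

15900 N·m

With uniform GJ and both ends fixed, compatibility θ_AC = θ_CB gives T_A·a = T_B·b, together with T_A + T_B = T₀.
T_A = T₀·b/(a+b) = 56600·1580/5630 = 15880 N·m; T_B = 40720 N·m.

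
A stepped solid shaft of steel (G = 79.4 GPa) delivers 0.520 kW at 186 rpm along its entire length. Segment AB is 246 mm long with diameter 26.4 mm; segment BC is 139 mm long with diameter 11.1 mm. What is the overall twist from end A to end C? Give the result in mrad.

ω = 2π·186/60 = 19.48 rad/s, so T = P/ω = 0.520×10³ / 19.48 = 26.70 N·m.
J_AB = π(0.0264)⁴/32 = 4.77×10^-8 m⁴; J_BC = π(0.0111)⁴/32 = 1.49×10^-9 m⁴.
θ = (T/G)·Σ L_i/J_i = (26.70/79.4×10⁹)·(0.246/4.77×10^-8 + 0.139/1.49×10^-9) = 0.03309 rad.

33.1 mrad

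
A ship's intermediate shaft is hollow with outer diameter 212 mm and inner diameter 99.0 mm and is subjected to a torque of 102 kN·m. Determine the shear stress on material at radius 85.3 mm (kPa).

46100 kPa

J = π(d_o⁴ − d_i⁴)/32 = π(0.212⁴ − 0.0990⁴)/32 = 1.889×10^-4 m⁴.
Shear stress varies linearly with radius: τ = T·r/J = 102000 × 0.0853 / 1.889×10^-4 = 4.606×10^7 Pa.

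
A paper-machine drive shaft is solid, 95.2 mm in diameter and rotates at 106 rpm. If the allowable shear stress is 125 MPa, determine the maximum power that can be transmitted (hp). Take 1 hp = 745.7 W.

315 hp

J = πd⁴/32 = π(0.0952)⁴/32 = 8.064×10^-6 m⁴.
T_max = τ_allow·J/r = 1.25×10^8 × 8.064×10^-6 / 0.0476 = 21180 N·m.
ω = 2π·106/60 = 11.10 rad/s, so P_max = T_max·ω = 2.351×10^5 W.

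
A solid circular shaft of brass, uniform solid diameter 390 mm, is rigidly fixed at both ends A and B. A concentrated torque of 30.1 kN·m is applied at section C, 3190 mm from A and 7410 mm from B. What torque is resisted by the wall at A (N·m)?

21000 N·m

With uniform GJ and both ends fixed, compatibility θ_AC = θ_CB gives T_A·a = T_B·b, together with T_A + T_B = T₀.
T_A = T₀·b/(a+b) = 30100·7410/10600 = 21040 N·m; T_B = 9058 N·m.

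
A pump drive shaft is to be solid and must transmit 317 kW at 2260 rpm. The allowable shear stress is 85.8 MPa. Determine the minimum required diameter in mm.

43.0 mm

ω = 2π·2260/60 = 236.7 rad/s, so T = P/ω = 317×10³ / 236.7 = 1339 N·m.
For a solid shaft τ_max = 16T/(πd³), so d = (16T/(π τ_allow))^(1/3) = (16·1339/(π·8.58×10^7))^(1/3) = 0.04300 m.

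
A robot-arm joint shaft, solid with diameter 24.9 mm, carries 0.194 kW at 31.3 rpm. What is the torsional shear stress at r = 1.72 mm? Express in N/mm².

2.70 N/mm²

ω = 2π·31.3/60 = 3.278 rad/s, so T = P/ω = 0.194×10³ / 3.278 = 59.19 N·m.
J = πd⁴/32 = π(0.0249)⁴/32 = 3.774×10^-8 m⁴.
Shear stress varies linearly with radius: τ = T·r/J = 59.19 × 0.00172 / 3.774×10^-8 = 2.697×10^6 Pa.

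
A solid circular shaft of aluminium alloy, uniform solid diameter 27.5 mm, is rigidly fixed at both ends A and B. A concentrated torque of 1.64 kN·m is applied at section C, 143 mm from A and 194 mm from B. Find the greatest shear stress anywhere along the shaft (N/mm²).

With uniform GJ and both ends fixed, compatibility θ_AC = θ_CB gives T_A·a = T_B·b, together with T_A + T_B = T₀.
T_A = T₀·b/(a+b) = 1640·194/337.0 = 944.1 N·m; T_B = 695.9 N·m.
τ in each portion: τ_AC = 2.31×10^8 Pa, τ_CB = 1.70×10^8 Pa; maximum is in AC.
τ_max = T_AC·r/J = 944.1·0.0138/5.61×10^-8 = 2.312×10^8 Pa.

231 N/mm²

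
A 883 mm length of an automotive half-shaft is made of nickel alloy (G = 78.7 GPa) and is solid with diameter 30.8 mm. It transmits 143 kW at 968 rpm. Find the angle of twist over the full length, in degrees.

10.3°

ω = 2π·968/60 = 101.4 rad/s, so T = P/ω = 143×10³ / 101.4 = 1411 N·m.
J = πd⁴/32 = π(0.0308)⁴/32 = 8.835×10^-8 m⁴.
θ = T·L/(G·J) = 1411 × 0.883 / (78.7×10⁹ × 8.835×10^-8) = 0.1791 rad.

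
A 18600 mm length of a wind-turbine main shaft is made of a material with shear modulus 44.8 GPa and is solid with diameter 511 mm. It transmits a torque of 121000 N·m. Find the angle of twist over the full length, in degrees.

0.430°

J = πd⁴/32 = π(0.511)⁴/32 = 6.694×10^-3 m⁴.
θ = T·L/(G·J) = 121000 × 18.6 / (44.8×10⁹ × 6.694×10^-3) = 7.505×10^-3 rad.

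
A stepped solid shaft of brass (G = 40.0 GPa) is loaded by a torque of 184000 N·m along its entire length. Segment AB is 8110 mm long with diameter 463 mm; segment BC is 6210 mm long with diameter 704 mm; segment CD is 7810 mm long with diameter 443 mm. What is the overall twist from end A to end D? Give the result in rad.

J_AB = π(0.463)⁴/32 = 4.51×10^-3 m⁴; J_BC = π(0.704)⁴/32 = 0.0241 m⁴; J_CD = π(0.443)⁴/32 = 3.78×10^-3 m⁴.
θ = (T/G)·Σ L_i/J_i = (184000/40.0×10⁹)·(8.11/4.51×10^-3 + 6.21/0.0241 + 7.81/3.78×10^-3) = 0.01896 rad.

0.0190 rad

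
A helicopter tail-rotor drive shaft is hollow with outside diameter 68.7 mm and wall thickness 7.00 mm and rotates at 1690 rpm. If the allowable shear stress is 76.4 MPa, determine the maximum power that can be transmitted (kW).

515 kW

J = π(d_o⁴ − d_i⁴)/32 = π(0.0687⁴ − 0.0547⁴)/32 = 1.308×10^-6 m⁴.
T_max = τ_allow·J/r = 7.64×10^7 × 1.308×10^-6 / 0.0343 = 2909 N·m.
ω = 2π·1690/60 = 177.0 rad/s, so P_max = T_max·ω = 5.148×10^5 W.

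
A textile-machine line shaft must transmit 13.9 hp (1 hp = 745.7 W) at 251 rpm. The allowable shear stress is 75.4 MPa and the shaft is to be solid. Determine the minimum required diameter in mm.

29.9 mm

ω = 2π·251/60 = 26.28 rad/s, so T = P/ω = 13.9×745.7 / 26.28 = 394.3 N·m.
For a solid shaft τ_max = 16T/(πd³), so d = (16T/(π τ_allow))^(1/3) = (16·394.3/(π·7.54×10^7))^(1/3) = 0.02986 m.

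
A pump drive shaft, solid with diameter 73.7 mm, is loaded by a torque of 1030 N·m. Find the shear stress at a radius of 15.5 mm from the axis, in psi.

799 psi

J = πd⁴/32 = π(0.0737)⁴/32 = 2.896×10^-6 m⁴.
Shear stress varies linearly with radius: τ = T·r/J = 1030 × 0.0155 / 2.896×10^-6 = 5.512×10^6 Pa.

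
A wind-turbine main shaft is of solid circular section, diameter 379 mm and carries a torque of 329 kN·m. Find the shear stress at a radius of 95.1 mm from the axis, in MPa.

15.4 MPa

J = πd⁴/32 = π(0.379)⁴/32 = 2.026×10^-3 m⁴.
Shear stress varies linearly with radius: τ = T·r/J = 329000 × 0.0951 / 2.026×10^-3 = 1.545×10^7 Pa.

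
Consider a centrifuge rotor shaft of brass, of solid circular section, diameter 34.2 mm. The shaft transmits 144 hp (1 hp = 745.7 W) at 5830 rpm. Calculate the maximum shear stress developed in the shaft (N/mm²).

ω = 2π·5830/60 = 610.5 rad/s, so T = P/ω = 144×745.7 / 610.5 = 175.9 N·m.
J = πd⁴/32 = π(0.0342)⁴/32 = 1.343×10^-7 m⁴.
τ_max = T·r/J = 175.9 × 0.0171 / 1.343×10^-7 = 2.239×10^7 Pa.

22.4 N/mm²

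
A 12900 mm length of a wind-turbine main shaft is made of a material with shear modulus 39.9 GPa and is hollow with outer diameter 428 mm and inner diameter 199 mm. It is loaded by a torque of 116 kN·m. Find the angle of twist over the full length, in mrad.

11.9 mrad

J = π(d_o⁴ − d_i⁴)/32 = π(0.428⁴ − 0.199⁴)/32 = 3.140×10^-3 m⁴.
θ = T·L/(G·J) = 116000 × 12.9 / (39.9×10⁹ × 3.140×10^-3) = 0.01194 rad.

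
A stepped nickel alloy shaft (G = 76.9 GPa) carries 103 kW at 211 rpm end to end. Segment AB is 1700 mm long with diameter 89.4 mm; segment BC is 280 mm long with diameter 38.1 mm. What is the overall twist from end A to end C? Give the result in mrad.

ω = 2π·211/60 = 22.10 rad/s, so T = P/ω = 103×10³ / 22.10 = 4662 N·m.
J_AB = π(0.0894)⁴/32 = 6.27×10^-6 m⁴; J_BC = π(0.0381)⁴/32 = 2.07×10^-7 m⁴.
θ = (T/G)·Σ L_i/J_i = (4662/76.9×10⁹)·(1.70/6.27×10^-6 + 0.280/2.07×10^-7) = 0.09848 rad.

98.5 mrad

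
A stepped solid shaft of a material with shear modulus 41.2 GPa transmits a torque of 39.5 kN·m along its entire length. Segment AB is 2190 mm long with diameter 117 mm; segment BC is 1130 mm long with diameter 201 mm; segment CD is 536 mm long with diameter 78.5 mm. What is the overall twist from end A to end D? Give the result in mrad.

J_AB = π(0.117)⁴/32 = 1.84×10^-5 m⁴; J_BC = π(0.201)⁴/32 = 1.60×10^-4 m⁴; J_CD = π(0.0785)⁴/32 = 3.73×10^-6 m⁴.
θ = (T/G)·Σ L_i/J_i = (39500/41.2×10⁹)·(2.19/1.84×10^-5 + 1.13/1.60×10^-4 + 0.536/3.73×10^-6) = 0.2587 rad.

259 mrad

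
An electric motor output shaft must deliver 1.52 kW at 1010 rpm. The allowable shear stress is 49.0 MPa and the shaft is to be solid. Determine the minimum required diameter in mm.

ω = 2π·1010/60 = 105.8 rad/s, so T = P/ω = 1.52×10³ / 105.8 = 14.37 N·m.
For a solid shaft τ_max = 16T/(πd³), so d = (16T/(π τ_allow))^(1/3) = (16·14.37/(π·4.90×10^7))^(1/3) = 0.01143 m.

11.4 mm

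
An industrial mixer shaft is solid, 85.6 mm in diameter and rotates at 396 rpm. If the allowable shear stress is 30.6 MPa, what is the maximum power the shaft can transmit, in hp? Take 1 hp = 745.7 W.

210 hp

J = πd⁴/32 = π(0.0856)⁴/32 = 5.271×10^-6 m⁴.
T_max = τ_allow·J/r = 3.06×10^7 × 5.271×10^-6 / 0.0428 = 3769 N·m.
ω = 2π·396/60 = 41.47 rad/s, so P_max = T_max·ω = 1.563×10^5 W.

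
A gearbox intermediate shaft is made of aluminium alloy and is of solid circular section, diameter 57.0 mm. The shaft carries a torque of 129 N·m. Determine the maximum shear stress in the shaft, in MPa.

3.55 MPa

J = πd⁴/32 = π(0.0570)⁴/32 = 1.036×10^-6 m⁴.
τ_max = T·r/J = 129.0 × 0.0285 / 1.036×10^-6 = 3.548×10^6 Pa.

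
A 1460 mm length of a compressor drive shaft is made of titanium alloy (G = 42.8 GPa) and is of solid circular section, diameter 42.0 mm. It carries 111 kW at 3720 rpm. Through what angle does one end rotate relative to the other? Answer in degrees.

ω = 2π·3720/60 = 389.6 rad/s, so T = P/ω = 111×10³ / 389.6 = 284.9 N·m.
J = πd⁴/32 = π(0.0420)⁴/32 = 3.055×10^-7 m⁴.
θ = T·L/(G·J) = 284.9 × 1.46 / (42.8×10⁹ × 3.055×10^-7) = 0.03182 rad.

1.82°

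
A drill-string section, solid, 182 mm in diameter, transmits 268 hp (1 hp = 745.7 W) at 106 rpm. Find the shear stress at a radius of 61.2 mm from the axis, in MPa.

ω = 2π·106/60 = 11.10 rad/s, so T = P/ω = 268×745.7 / 11.10 = 18000 N·m.
J = πd⁴/32 = π(0.182)⁴/32 = 1.077×10^-4 m⁴.
Shear stress varies linearly with radius: τ = T·r/J = 18000 × 0.0612 / 1.077×10^-4 = 1.023×10^7 Pa.

10.2 MPa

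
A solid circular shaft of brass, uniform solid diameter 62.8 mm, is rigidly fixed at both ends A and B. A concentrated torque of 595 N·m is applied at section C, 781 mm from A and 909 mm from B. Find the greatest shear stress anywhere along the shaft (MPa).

With uniform GJ and both ends fixed, compatibility θ_AC = θ_CB gives T_A·a = T_B·b, together with T_A + T_B = T₀.
T_A = T₀·b/(a+b) = 595.0·909/1690 = 320.0 N·m; T_B = 275.0 N·m.
τ in each portion: τ_AC = 6.58×10^6 Pa, τ_CB = 5.65×10^6 Pa; maximum is in AC.
τ_max = T_AC·r/J = 320.0·0.0314/1.53×10^-6 = 6.581×10^6 Pa.

6.58 MPa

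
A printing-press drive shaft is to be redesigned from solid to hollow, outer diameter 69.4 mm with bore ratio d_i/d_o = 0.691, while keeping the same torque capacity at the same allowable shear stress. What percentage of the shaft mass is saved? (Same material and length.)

Equal τ_max and T ⇒ the solid shaft needs d_s³ = d_o³(1−k⁴), so d_s = 69.4·(1−0.691⁴)^(1/3) = 63.67 mm.
Area ratio A_h/A_s = d_o²(1−k²)/d_s² = (1−k²)/(1−k⁴)^(2/3) = 0.6209.
Mass saving = 1 − 0.6209 = 37.9 %.

37.9 %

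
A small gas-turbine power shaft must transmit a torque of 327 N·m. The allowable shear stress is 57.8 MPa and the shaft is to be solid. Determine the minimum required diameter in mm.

For a solid shaft τ_max = 16T/(πd³), so d = (16T/(π τ_allow))^(1/3) = (16·327.0/(π·5.78×10^7))^(1/3) = 0.03066 m.

30.7 mm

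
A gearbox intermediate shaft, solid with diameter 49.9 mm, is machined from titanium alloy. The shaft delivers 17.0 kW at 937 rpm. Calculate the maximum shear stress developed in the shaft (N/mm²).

7.10 N/mm²

ω = 2π·937/60 = 98.12 rad/s, so T = P/ω = 17.0×10³ / 98.12 = 173.3 N·m.
J = πd⁴/32 = π(0.0499)⁴/32 = 6.087×10^-7 m⁴.
τ_max = T·r/J = 173.3 × 0.0249 / 6.087×10^-7 = 7.101×10^6 Pa.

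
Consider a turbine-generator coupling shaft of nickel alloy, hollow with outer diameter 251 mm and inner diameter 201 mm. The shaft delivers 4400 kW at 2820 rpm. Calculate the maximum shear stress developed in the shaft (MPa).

ω = 2π·2820/60 = 295.3 rad/s, so T = P/ω = 4400×10³ / 295.3 = 14900 N·m.
J = π(d_o⁴ − d_i⁴)/32 = π(0.251⁴ − 0.201⁴)/32 = 2.294×10^-4 m⁴.
τ_max = T·r/J = 14900 × 0.126 / 2.294×10^-4 = 8.150×10^6 Pa.

8.15 MPa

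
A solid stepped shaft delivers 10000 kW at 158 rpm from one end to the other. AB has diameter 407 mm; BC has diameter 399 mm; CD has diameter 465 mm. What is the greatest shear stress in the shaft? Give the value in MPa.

ω = 2π·158/60 = 16.55 rad/s, so T = P/ω = 10000×10³ / 16.55 = 604400 N·m.
Under the same torque, τ_max = 16T/(πd³) is largest where d is smallest — segment BC (d = 399 mm).
τ_max = 16·604400/(π·(0.399)³) = 4.846×10^7 Pa.

48.5 MPa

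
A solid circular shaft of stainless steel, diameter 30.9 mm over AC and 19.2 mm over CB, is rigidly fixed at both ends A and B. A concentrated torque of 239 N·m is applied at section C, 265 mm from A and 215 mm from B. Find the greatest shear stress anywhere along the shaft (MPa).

34.9 MPa

Compatibility: T_A·a/J_AC = T_B·b/J_CB with T_A + T_B = T₀.
J_AC = 8.95×10^-8 m⁴, J_CB = 1.33×10^-8 m⁴, so T_A = T₀·(J_AC/a)/((J_AC/a)+(J_CB/b)) = 201.9 N·m, T_B = 37.10 N·m.
τ in each portion: τ_AC = 3.49×10^7 Pa, τ_CB = 2.67×10^7 Pa; maximum is in AC.
τ_max = T_AC·r/J = 201.9·0.0154/8.95×10^-8 = 3.485×10^7 Pa.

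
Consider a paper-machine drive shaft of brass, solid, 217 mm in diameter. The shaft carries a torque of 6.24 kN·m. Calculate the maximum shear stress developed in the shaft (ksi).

J = πd⁴/32 = π(0.217)⁴/32 = 2.177×10^-4 m⁴.
τ_max = T·r/J = 6240 × 0.108 / 2.177×10^-4 = 3.110×10^6 Pa.

0.451 ksi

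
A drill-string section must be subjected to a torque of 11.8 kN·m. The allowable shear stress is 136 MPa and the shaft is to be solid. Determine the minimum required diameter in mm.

For a solid shaft τ_max = 16T/(πd³), so d = (16T/(π τ_allow))^(1/3) = (16·11800/(π·1.36×10^8))^(1/3) = 0.07617 m.

76.2 mm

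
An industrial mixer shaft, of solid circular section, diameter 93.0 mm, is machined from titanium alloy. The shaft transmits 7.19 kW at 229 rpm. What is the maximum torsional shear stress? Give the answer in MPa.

ω = 2π·229/60 = 23.98 rad/s, so T = P/ω = 7.19×10³ / 23.98 = 299.8 N·m.
J = πd⁴/32 = π(0.0930)⁴/32 = 7.344×10^-6 m⁴.
τ_max = T·r/J = 299.8 × 0.0465 / 7.344×10^-6 = 1.898×10^6 Pa.

1.90 MPa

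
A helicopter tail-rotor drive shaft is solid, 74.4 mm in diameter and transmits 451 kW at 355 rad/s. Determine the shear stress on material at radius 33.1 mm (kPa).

ω = 355 rad/s, so T = P/ω = 451×10³ / 355.0 = 1270 N·m.
J = πd⁴/32 = π(0.0744)⁴/32 = 3.008×10^-6 m⁴.
Shear stress varies linearly with radius: τ = T·r/J = 1270 × 0.0331 / 3.008×10^-6 = 1.398×10^7 Pa.

14000 kPa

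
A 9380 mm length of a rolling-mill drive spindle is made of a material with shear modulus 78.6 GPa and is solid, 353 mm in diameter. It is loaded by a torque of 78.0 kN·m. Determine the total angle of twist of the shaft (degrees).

J = πd⁴/32 = π(0.353)⁴/32 = 1.524×10^-3 m⁴.
θ = T·L/(G·J) = 78000 × 9.38 / (78.6×10⁹ × 1.524×10^-3) = 6.106×10^-3 rad.

0.350°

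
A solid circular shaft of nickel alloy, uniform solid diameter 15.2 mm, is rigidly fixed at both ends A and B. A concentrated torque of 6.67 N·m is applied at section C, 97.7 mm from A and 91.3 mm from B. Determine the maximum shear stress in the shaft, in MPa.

With uniform GJ and both ends fixed, compatibility θ_AC = θ_CB gives T_A·a = T_B·b, together with T_A + T_B = T₀.
T_A = T₀·b/(a+b) = 6.670·91.3/189.0 = 3.222 N·m; T_B = 3.448 N·m.
τ in each portion: τ_AC = 4.67×10^6 Pa, τ_CB = 5.00×10^6 Pa; maximum is in CB.
τ_max = T_CB·r/J = 3.448·0.00760/5.24×10^-9 = 5.000×10^6 Pa.

5.00 MPa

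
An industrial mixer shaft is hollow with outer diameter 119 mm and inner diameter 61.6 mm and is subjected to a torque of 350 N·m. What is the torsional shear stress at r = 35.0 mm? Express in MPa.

0.670 MPa

J = π(d_o⁴ − d_i⁴)/32 = π(0.119⁴ − 0.0616⁴)/32 = 1.827×10^-5 m⁴.
Shear stress varies linearly with radius: τ = T·r/J = 350.0 × 0.0350 / 1.827×10^-5 = 6.704×10^5 Pa.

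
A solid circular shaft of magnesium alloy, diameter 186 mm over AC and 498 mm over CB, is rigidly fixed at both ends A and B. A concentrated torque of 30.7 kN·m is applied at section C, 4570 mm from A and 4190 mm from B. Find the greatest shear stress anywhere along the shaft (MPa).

1.24 MPa

Compatibility: T_A·a/J_AC = T_B·b/J_CB with T_A + T_B = T₀.
J_AC = 1.18×10^-4 m⁴, J_CB = 6.04×10^-3 m⁴, so T_A = T₀·(J_AC/a)/((J_AC/a)+(J_CB/b)) = 538.1 N·m, T_B = 30160 N·m.
τ in each portion: τ_AC = 4.26×10^5 Pa, τ_CB = 1.24×10^6 Pa; maximum is in CB.
τ_max = T_CB·r/J = 30160·0.249/6.04×10^-3 = 1.244×10^6 Pa.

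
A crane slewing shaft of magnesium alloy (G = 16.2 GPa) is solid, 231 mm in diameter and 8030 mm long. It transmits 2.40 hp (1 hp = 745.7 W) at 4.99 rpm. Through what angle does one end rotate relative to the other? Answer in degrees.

0.348°

ω = 2π·4.99/60 = 0.5226 rad/s, so T = P/ω = 2.40×745.7 / 0.5226 = 3425 N·m.
J = πd⁴/32 = π(0.231)⁴/32 = 2.795×10^-4 m⁴.
θ = T·L/(G·J) = 3425 × 8.03 / (16.2×10⁹ × 2.795×10^-4) = 6.073×10^-3 rad.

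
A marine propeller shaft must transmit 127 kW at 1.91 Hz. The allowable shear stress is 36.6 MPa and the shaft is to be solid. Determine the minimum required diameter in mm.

114 mm

ω = 2π·1.91 = 12.00 rad/s, so T = P/ω = 127×10³ / 12.00 = 10580 N·m.
For a solid shaft τ_max = 16T/(πd³), so d = (16T/(π τ_allow))^(1/3) = (16·10580/(π·3.66×10^7))^(1/3) = 0.1138 m.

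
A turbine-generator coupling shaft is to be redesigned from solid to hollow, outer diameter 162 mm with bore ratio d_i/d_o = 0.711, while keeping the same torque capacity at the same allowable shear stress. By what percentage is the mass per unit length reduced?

Equal τ_max and T ⇒ the solid shaft needs d_s³ = d_o³(1−k⁴), so d_s = 162·(1−0.711⁴)^(1/3) = 146.8 mm.
Area ratio A_h/A_s = d_o²(1−k²)/d_s² = (1−k²)/(1−k⁴)^(2/3) = 0.6020.
Mass saving = 1 − 0.6020 = 39.8 %.

39.8 %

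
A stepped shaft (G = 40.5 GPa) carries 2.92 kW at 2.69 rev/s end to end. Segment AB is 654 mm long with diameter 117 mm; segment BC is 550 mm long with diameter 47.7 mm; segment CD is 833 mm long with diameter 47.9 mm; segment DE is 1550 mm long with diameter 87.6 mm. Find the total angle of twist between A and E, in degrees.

0.733°

ω = 2π·2.69 = 16.90 rad/s, so T = P/ω = 2.92×10³ / 16.90 = 172.8 N·m.
J_AB = π(0.117)⁴/32 = 1.84×10^-5 m⁴; J_BC = π(0.0477)⁴/32 = 5.08×10^-7 m⁴; J_CD = π(0.0479)⁴/32 = 5.17×10^-7 m⁴; J_DE = π(0.0876)⁴/32 = 5.78×10^-6 m⁴.
θ = (T/G)·Σ L_i/J_i = (172.8/40.5×10⁹)·(0.654/1.84×10^-5 + 0.550/5.08×10^-7 + 0.833/5.17×10^-7 + 1.55/5.78×10^-6) = 0.01279 rad.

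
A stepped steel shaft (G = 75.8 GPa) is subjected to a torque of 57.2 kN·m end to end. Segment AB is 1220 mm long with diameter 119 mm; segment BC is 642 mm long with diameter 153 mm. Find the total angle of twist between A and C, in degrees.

3.20°

J_AB = π(0.119)⁴/32 = 1.97×10^-5 m⁴; J_BC = π(0.153)⁴/32 = 5.38×10^-5 m⁴.
θ = (T/G)·Σ L_i/J_i = (57200/75.8×10⁹)·(1.22/1.97×10^-5 + 0.642/5.38×10^-5) = 0.05577 rad.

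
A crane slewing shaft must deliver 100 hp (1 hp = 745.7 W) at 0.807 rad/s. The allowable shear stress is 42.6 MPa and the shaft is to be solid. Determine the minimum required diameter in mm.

223 mm

ω = 0.807 rad/s, so T = P/ω = 100×745.7 / 0.8070 = 92400 N·m.
For a solid shaft τ_max = 16T/(πd³), so d = (16T/(π τ_allow))^(1/3) = (16·92400/(π·4.26×10^7))^(1/3) = 0.2227 m.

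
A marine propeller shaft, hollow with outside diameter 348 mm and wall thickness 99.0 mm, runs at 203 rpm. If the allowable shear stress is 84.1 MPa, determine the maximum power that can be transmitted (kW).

J = π(d_o⁴ − d_i⁴)/32 = π(0.348⁴ − 0.150⁴)/32 = 1.390×10^-3 m⁴.
T_max = τ_allow·J/r = 8.41×10^7 × 1.390×10^-3 / 0.174 = 671900 N·m.
ω = 2π·203/60 = 21.26 rad/s, so P_max = T_max·ω = 1.428×10^7 W.

14300 kW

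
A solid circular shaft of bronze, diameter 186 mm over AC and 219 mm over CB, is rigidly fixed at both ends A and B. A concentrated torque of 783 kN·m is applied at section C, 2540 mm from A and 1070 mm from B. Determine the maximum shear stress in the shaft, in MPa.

311 MPa

Compatibility: T_A·a/J_AC = T_B·b/J_CB with T_A + T_B = T₀.
J_AC = 1.18×10^-4 m⁴, J_CB = 2.26×10^-4 m⁴, so T_A = T₀·(J_AC/a)/((J_AC/a)+(J_CB/b)) = 140800 N·m, T_B = 642200 N·m.
τ in each portion: τ_AC = 1.11×10^8 Pa, τ_CB = 3.11×10^8 Pa; maximum is in CB.
τ_max = T_CB·r/J = 642200·0.110/2.26×10^-4 = 3.114×10^8 Pa.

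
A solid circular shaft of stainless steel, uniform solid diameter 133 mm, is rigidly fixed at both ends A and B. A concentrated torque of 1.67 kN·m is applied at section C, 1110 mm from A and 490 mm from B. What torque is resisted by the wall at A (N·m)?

511 N·m

With uniform GJ and both ends fixed, compatibility θ_AC = θ_CB gives T_A·a = T_B·b, together with T_A + T_B = T₀.
T_A = T₀·b/(a+b) = 1670·490/1600 = 511.4 N·m; T_B = 1159 N·m.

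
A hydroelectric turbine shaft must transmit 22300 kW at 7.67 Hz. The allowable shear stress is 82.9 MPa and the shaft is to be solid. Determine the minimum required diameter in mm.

ω = 2π·7.67 = 48.19 rad/s, so T = P/ω = 22300×10³ / 48.19 = 462700 N·m.
For a solid shaft τ_max = 16T/(πd³), so d = (16T/(π τ_allow))^(1/3) = (16·462700/(π·8.29×10^7))^(1/3) = 0.3052 m.

305 mm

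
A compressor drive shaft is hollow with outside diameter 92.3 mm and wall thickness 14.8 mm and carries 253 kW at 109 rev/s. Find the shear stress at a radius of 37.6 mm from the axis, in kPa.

ω = 2π·109 = 684.9 rad/s, so T = P/ω = 253×10³ / 684.9 = 369.4 N·m.
J = π(d_o⁴ − d_i⁴)/32 = π(0.0923⁴ − 0.0627⁴)/32 = 5.608×10^-6 m⁴.
Shear stress varies linearly with radius: τ = T·r/J = 369.4 × 0.0376 / 5.608×10^-6 = 2.477×10^6 Pa.

2480 kPa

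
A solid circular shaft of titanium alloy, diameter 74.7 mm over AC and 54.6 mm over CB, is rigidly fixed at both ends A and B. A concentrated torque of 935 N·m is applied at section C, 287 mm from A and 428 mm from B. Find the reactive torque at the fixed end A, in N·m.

Compatibility: T_A·a/J_AC = T_B·b/J_CB with T_A + T_B = T₀.
J_AC = 3.06×10^-6 m⁴, J_CB = 8.73×10^-7 m⁴, so T_A = T₀·(J_AC/a)/((J_AC/a)+(J_CB/b)) = 784.8 N·m, T_B = 150.2 N·m.

785 N·m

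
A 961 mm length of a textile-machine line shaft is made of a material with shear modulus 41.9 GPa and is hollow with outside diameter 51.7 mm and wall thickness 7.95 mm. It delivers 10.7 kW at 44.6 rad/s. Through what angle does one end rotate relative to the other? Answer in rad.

ω = 44.6 rad/s, so T = P/ω = 10.7×10³ / 44.60 = 239.9 N·m.
J = π(d_o⁴ − d_i⁴)/32 = π(0.0517⁴ − 0.0358⁴)/32 = 5.401×10^-7 m⁴.
θ = T·L/(G·J) = 239.9 × 0.961 / (41.9×10⁹ × 5.401×10^-7) = 0.01019 rad.

0.0102 rad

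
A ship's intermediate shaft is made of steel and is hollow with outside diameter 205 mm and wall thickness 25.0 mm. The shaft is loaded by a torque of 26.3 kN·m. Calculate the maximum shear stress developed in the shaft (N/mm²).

23.1 N/mm²

J = π(d_o⁴ − d_i⁴)/32 = π(0.205⁴ − 0.155⁴)/32 = 1.167×10^-4 m⁴.
τ_max = T·r/J = 26300 × 0.102 / 1.167×10^-4 = 2.310×10^7 Pa.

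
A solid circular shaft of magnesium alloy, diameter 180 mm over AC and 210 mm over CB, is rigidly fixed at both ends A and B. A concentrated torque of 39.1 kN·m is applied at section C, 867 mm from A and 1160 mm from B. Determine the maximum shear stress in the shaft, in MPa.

14.3 MPa

Compatibility: T_A·a/J_AC = T_B·b/J_CB with T_A + T_B = T₀.
J_AC = 1.03×10^-4 m⁴, J_CB = 1.91×10^-4 m⁴, so T_A = T₀·(J_AC/a)/((J_AC/a)+(J_CB/b)) = 16400 N·m, T_B = 22700 N·m.
τ in each portion: τ_AC = 1.43×10^7 Pa, τ_CB = 1.25×10^7 Pa; maximum is in AC.
τ_max = T_AC·r/J = 16400·0.0900/1.03×10^-4 = 1.432×10^7 Pa.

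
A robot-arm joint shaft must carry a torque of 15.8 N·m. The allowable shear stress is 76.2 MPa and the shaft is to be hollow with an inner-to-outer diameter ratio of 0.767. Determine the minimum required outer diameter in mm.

For a hollow shaft with d_i/d_o = 0.767: τ_max = 16T/(π d_o³ (1−k⁴)), so d_o = [16T/(π τ_allow (1−k⁴))]^(1/3) = [16·15.80/(π·7.62×10^7·0.6539)]^(1/3) = 0.01173 m.

11.7 mm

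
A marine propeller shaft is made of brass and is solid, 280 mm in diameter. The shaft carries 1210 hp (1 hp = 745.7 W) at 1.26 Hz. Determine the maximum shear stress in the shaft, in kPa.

26400 kPa

ω = 2π·1.26 = 7.917 rad/s, so T = P/ω = 1210×745.7 / 7.917 = 114000 N·m.
J = πd⁴/32 = π(0.280)⁴/32 = 6.034×10^-4 m⁴.
τ_max = T·r/J = 114000 × 0.140 / 6.034×10^-4 = 2.644×10^7 Pa.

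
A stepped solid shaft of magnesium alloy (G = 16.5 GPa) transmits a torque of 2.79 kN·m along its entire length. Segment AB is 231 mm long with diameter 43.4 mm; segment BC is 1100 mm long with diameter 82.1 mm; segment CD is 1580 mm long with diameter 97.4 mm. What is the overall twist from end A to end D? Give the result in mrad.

184 mrad

J_AB = π(0.0434)⁴/32 = 3.48×10^-7 m⁴; J_BC = π(0.0821)⁴/32 = 4.46×10^-6 m⁴; J_CD = π(0.0974)⁴/32 = 8.84×10^-6 m⁴.
θ = (T/G)·Σ L_i/J_i = (2790/16.5×10⁹)·(0.231/3.48×10^-7 + 1.10/4.46×10^-6 + 1.58/8.84×10^-6) = 0.1841 rad.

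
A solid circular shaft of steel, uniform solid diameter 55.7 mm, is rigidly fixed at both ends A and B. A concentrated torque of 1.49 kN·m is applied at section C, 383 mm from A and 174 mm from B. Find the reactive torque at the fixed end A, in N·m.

465 N·m

With uniform GJ and both ends fixed, compatibility θ_AC = θ_CB gives T_A·a = T_B·b, together with T_A + T_B = T₀.
T_A = T₀·b/(a+b) = 1490·174/557.0 = 465.5 N·m; T_B = 1025 N·m.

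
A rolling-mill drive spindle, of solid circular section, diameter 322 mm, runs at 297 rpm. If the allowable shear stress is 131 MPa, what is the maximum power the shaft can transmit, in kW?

J = πd⁴/32 = π(0.322)⁴/32 = 1.055×10^-3 m⁴.
T_max = τ_allow·J/r = 1.31×10^8 × 1.055×10^-3 / 0.161 = 858800 N·m.
ω = 2π·297/60 = 31.10 rad/s, so P_max = T_max·ω = 2.671×10^7 W.

26700 kW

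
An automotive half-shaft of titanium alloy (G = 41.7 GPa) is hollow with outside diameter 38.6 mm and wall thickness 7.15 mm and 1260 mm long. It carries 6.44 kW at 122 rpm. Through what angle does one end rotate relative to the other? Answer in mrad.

82.9 mrad

ω = 2π·122/60 = 12.78 rad/s, so T = P/ω = 6.44×10³ / 12.78 = 504.1 N·m.
J = π(d_o⁴ − d_i⁴)/32 = π(0.0386⁴ − 0.0243⁴)/32 = 1.837×10^-7 m⁴.
θ = T·L/(G·J) = 504.1 × 1.26 / (41.7×10⁹ × 1.837×10^-7) = 0.08291 rad.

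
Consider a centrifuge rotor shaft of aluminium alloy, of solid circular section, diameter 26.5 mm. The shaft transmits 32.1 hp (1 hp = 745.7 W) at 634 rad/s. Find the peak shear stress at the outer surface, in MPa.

10.3 MPa

ω = 634 rad/s, so T = P/ω = 32.1×745.7 / 634.0 = 37.76 N·m.
J = πd⁴/32 = π(0.0265)⁴/32 = 4.842×10^-8 m⁴.
τ_max = T·r/J = 37.76 × 0.0132 / 4.842×10^-8 = 1.033×10^7 Pa.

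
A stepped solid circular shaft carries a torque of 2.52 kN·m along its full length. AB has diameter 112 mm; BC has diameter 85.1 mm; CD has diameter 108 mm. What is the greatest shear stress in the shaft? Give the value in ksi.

Under the same torque, τ_max = 16T/(πd³) is largest where d is smallest — segment BC (d = 85.1 mm).
τ_max = 16·2520/(π·(0.0851)³) = 2.082×10^7 Pa.

3.02 ksi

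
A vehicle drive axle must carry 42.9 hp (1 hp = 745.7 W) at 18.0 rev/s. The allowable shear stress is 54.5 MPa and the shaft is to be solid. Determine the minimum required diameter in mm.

ω = 2π·18.0 = 113.1 rad/s, so T = P/ω = 42.9×745.7 / 113.1 = 282.9 N·m.
For a solid shaft τ_max = 16T/(πd³), so d = (16T/(π τ_allow))^(1/3) = (16·282.9/(π·5.45×10^7))^(1/3) = 0.02979 m.

29.8 mm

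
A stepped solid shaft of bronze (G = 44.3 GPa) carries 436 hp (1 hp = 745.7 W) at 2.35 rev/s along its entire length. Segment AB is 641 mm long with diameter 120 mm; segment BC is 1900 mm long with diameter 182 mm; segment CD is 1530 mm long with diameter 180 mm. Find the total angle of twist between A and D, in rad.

ω = 2π·2.35 = 14.77 rad/s, so T = P/ω = 436×745.7 / 14.77 = 22020 N·m.
J_AB = π(0.120)⁴/32 = 2.04×10^-5 m⁴; J_BC = π(0.182)⁴/32 = 1.08×10^-4 m⁴; J_CD = π(0.180)⁴/32 = 1.03×10^-4 m⁴.
θ = (T/G)·Σ L_i/J_i = (22020/44.3×10⁹)·(0.641/2.04×10^-5 + 1.90/1.08×10^-4 + 1.53/1.03×10^-4) = 0.03180 rad.

0.0318 rad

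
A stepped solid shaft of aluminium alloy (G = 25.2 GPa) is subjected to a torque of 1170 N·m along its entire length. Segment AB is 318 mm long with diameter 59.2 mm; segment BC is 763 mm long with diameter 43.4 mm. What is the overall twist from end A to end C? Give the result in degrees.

J_AB = π(0.0592)⁴/32 = 1.21×10^-6 m⁴; J_BC = π(0.0434)⁴/32 = 3.48×10^-7 m⁴.
θ = (T/G)·Σ L_i/J_i = (1170/25.2×10⁹)·(0.318/1.21×10^-6 + 0.763/3.48×10^-7) = 0.1140 rad.

6.53°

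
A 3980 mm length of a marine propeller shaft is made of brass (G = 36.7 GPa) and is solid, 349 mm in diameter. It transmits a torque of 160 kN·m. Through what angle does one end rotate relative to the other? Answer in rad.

0.0119 rad

J = πd⁴/32 = π(0.349)⁴/32 = 1.456×10^-3 m⁴.
θ = T·L/(G·J) = 160000 × 3.98 / (36.7×10⁹ × 1.456×10^-3) = 0.01191 rad.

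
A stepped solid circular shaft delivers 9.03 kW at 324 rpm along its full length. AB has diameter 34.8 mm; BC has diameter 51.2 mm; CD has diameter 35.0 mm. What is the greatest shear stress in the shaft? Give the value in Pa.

3.22e7 Pa

ω = 2π·324/60 = 33.93 rad/s, so T = P/ω = 9.03×10³ / 33.93 = 266.1 N·m.
Under the same torque, τ_max = 16T/(πd³) is largest where d is smallest — segment AB (d = 34.8 mm).
τ_max = 16·266.1/(π·(0.0348)³) = 3.216×10^7 Pa.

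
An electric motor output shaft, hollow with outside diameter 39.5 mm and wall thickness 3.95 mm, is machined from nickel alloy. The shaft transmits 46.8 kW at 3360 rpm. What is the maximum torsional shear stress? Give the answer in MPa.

ω = 2π·3360/60 = 351.9 rad/s, so T = P/ω = 46.8×10³ / 351.9 = 133.0 N·m.
J = π(d_o⁴ − d_i⁴)/32 = π(0.0395⁴ − 0.0316⁴)/32 = 1.411×10^-7 m⁴.
τ_max = T·r/J = 133.0 × 0.0198 / 1.411×10^-7 = 1.862×10^7 Pa.

18.6 MPa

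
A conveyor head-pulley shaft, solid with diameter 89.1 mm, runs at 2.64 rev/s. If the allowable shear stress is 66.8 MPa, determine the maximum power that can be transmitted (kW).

154 kW

J = πd⁴/32 = π(0.0891)⁴/32 = 6.187×10^-6 m⁴.
T_max = τ_allow·J/r = 6.68×10^7 × 6.187×10^-6 / 0.0445 = 9278 N·m.
ω = 2π·2.64 = 16.59 rad/s, so P_max = T_max·ω = 1.539×10^5 W.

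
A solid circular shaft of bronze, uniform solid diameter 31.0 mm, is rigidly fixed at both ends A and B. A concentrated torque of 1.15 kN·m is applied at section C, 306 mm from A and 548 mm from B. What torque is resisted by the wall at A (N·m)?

With uniform GJ and both ends fixed, compatibility θ_AC = θ_CB gives T_A·a = T_B·b, together with T_A + T_B = T₀.
T_A = T₀·b/(a+b) = 1150·548/854.0 = 737.9 N·m; T_B = 412.1 N·m.

738 N·m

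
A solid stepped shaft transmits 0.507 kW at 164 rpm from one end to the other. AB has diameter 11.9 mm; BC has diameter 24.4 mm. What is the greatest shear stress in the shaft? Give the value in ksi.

ω = 2π·164/60 = 17.17 rad/s, so T = P/ω = 0.507×10³ / 17.17 = 29.52 N·m.
Under the same torque, τ_max = 16T/(πd³) is largest where d is smallest — segment AB (d = 11.9 mm).
τ_max = 16·29.52/(π·(0.0119)³) = 8.922×10^7 Pa.

12.9 ksi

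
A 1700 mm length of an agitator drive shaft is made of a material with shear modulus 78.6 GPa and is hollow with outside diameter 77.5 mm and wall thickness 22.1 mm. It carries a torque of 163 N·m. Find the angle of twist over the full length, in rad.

0.00103 rad

J = π(d_o⁴ − d_i⁴)/32 = π(0.0775⁴ − 0.0333⁴)/32 = 3.421×10^-6 m⁴.
θ = T·L/(G·J) = 163.0 × 1.70 / (78.6×10⁹ × 3.421×10^-6) = 1.031×10^-3 rad.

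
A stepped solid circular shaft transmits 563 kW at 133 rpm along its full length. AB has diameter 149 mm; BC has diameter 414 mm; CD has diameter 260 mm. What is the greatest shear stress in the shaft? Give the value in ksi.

ω = 2π·133/60 = 13.93 rad/s, so T = P/ω = 563×10³ / 13.93 = 40420 N·m.
Under the same torque, τ_max = 16T/(πd³) is largest where d is smallest — segment AB (d = 149 mm).
τ_max = 16·40420/(π·(0.149)³) = 6.224×10^7 Pa.

9.03 ksi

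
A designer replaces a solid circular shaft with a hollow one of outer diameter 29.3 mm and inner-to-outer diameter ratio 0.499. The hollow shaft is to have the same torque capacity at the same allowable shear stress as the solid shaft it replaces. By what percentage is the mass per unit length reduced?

21.6 %

Equal τ_max and T ⇒ the solid shaft needs d_s³ = d_o³(1−k⁴), so d_s = 29.3·(1−0.499⁴)^(1/3) = 28.68 mm.
Area ratio A_h/A_s = d_o²(1−k²)/d_s² = (1−k²)/(1−k⁴)^(2/3) = 0.7837.
Mass saving = 1 − 0.7837 = 21.6 %.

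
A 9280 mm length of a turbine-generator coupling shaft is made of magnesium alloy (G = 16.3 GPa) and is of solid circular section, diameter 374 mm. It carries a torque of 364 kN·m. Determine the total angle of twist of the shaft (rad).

J = πd⁴/32 = π(0.374)⁴/32 = 1.921×10^-3 m⁴.
θ = T·L/(G·J) = 364000 × 9.28 / (16.3×10⁹ × 1.921×10^-3) = 0.1079 rad.

0.108 rad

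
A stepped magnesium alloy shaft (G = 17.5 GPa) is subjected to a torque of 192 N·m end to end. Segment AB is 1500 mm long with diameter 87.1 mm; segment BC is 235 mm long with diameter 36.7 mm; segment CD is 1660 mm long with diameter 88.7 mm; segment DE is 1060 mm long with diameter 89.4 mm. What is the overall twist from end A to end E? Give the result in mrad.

22.2 mrad

J_AB = π(0.0871)⁴/32 = 5.65×10^-6 m⁴; J_BC = π(0.0367)⁴/32 = 1.78×10^-7 m⁴; J_CD = π(0.0887)⁴/32 = 6.08×10^-6 m⁴; J_DE = π(0.0894)⁴/32 = 6.27×10^-6 m⁴.
θ = (T/G)·Σ L_i/J_i = (192.0/17.5×10⁹)·(1.50/5.65×10^-6 + 0.235/1.78×10^-7 + 1.66/6.08×10^-6 + 1.06/6.27×10^-6) = 0.02224 rad.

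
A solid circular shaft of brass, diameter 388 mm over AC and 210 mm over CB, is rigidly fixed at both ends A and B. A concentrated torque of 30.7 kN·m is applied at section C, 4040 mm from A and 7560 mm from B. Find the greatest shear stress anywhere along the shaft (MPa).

Compatibility: T_A·a/J_AC = T_B·b/J_CB with T_A + T_B = T₀.
J_AC = 2.22×10^-3 m⁴, J_CB = 1.91×10^-4 m⁴, so T_A = T₀·(J_AC/a)/((J_AC/a)+(J_CB/b)) = 29350 N·m, T_B = 1346 N·m.
τ in each portion: τ_AC = 2.56×10^6 Pa, τ_CB = 7.40×10^5 Pa; maximum is in AC.
τ_max = T_AC·r/J = 29350·0.194/2.22×10^-3 = 2.559×10^6 Pa.

2.56 MPa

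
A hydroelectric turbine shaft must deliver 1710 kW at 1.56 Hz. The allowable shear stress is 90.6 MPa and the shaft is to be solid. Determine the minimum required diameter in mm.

214 mm

ω = 2π·1.56 = 9.802 rad/s, so T = P/ω = 1710×10³ / 9.802 = 174500 N·m.
For a solid shaft τ_max = 16T/(πd³), so d = (16T/(π τ_allow))^(1/3) = (16·174500/(π·9.06×10^7))^(1/3) = 0.2140 m.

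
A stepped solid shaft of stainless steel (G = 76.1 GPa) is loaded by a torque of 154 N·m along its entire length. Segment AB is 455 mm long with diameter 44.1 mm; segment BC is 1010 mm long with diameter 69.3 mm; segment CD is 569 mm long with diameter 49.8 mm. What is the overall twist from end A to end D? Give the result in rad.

J_AB = π(0.0441)⁴/32 = 3.71×10^-7 m⁴; J_BC = π(0.0693)⁴/32 = 2.26×10^-6 m⁴; J_CD = π(0.0498)⁴/32 = 6.04×10^-7 m⁴.
θ = (T/G)·Σ L_i/J_i = (154.0/76.1×10⁹)·(0.455/3.71×10^-7 + 1.01/2.26×10^-6 + 0.569/6.04×10^-7) = 5.289×10^-3 rad.

0.00529 rad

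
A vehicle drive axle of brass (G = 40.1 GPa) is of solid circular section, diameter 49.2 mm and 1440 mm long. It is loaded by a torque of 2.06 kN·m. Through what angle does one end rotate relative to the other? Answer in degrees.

J = πd⁴/32 = π(0.0492)⁴/32 = 5.753×10^-7 m⁴.
θ = T·L/(G·J) = 2060 × 1.44 / (40.1×10⁹ × 5.753×10^-7) = 0.1286 rad.

7.37°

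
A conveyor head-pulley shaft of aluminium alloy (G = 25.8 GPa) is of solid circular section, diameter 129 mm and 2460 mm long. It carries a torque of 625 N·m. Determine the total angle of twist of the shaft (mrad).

J = πd⁴/32 = π(0.129)⁴/32 = 2.719×10^-5 m⁴.
θ = T·L/(G·J) = 625.0 × 2.46 / (25.8×10⁹ × 2.719×10^-5) = 2.192×10^-3 rad.

2.19 mrad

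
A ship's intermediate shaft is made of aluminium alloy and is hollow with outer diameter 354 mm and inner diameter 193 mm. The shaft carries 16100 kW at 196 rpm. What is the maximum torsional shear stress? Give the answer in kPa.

98800 kPa

ω = 2π·196/60 = 20.53 rad/s, so T = P/ω = 16100×10³ / 20.53 = 784400 N·m.
J = π(d_o⁴ − d_i⁴)/32 = π(0.354⁴ − 0.193⁴)/32 = 1.406×10^-3 m⁴.
τ_max = T·r/J = 784400 × 0.177 / 1.406×10^-3 = 9.878×10^7 Pa.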